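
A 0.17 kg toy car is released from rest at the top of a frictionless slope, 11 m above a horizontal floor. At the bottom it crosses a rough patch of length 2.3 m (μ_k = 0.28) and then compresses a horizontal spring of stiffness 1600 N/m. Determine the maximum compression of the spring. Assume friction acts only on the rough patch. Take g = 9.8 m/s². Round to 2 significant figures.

x = 0.15 m

Initial energy: E₁ = mgh = (0.17)(9.8)(11) = 18.326 J
Friction removes W_f = μ_k mg d = (0.28)(0.17)(9.8)(2.3) = 1.073 J
Energy reaching the spring: E = 18.326 − 1.073 = 17.253 J
At max compression ½kx² = E ⇒ x = √(2E/k) = √(2 × 17.253/1600) = 0.1469 m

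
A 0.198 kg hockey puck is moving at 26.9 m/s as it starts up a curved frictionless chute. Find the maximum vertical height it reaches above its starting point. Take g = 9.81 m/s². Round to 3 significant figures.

Setting KE at the bottom equal to PE gained: ½mv² = mgh
h = v²/(2g) = 26.9²/(2 × 9.81) = 36.88 m

h = 36.9 m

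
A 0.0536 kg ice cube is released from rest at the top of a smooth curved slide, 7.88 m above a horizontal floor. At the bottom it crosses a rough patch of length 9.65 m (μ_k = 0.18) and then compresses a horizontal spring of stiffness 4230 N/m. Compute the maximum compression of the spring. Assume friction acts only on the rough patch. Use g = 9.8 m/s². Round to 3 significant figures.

x = 0.0391 m

Initial energy: E₁ = mgh = (0.0536)(9.8)(7.88) = 4.1392 J
Friction removes W_f = μ_k mg d = (0.18)(0.0536)(9.8)(9.65) = 0.9124 J
Energy reaching the spring: E = 4.1392 − 0.9124 = 3.2268 J
At max compression ½kx² = E ⇒ x = √(2E/k) = √(2 × 3.2268/4230) = 0.03906 m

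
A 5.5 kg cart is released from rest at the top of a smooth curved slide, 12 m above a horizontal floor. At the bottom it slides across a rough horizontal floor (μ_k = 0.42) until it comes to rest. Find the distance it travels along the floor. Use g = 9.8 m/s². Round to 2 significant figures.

d = 29 m

Energy bookkeeping (friction removes W_f = μ_k N d):
At rest all PE has been dissipated by friction: mgh = μ_k m g d
d = h/μ_k = 12/0.42 = 28.57 m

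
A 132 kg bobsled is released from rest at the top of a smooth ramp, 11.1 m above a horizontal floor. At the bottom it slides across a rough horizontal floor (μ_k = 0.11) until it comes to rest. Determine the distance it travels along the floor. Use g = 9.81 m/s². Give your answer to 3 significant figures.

d = 101 m

Energy bookkeeping (friction removes W_f = μ_k N d):
At rest all PE has been dissipated by friction: mgh = μ_k m g d
d = h/μ_k = 11.1/0.11 = 100.9 m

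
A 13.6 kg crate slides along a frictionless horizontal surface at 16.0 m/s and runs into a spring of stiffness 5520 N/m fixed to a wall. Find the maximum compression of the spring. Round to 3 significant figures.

x = 0.794 m

All KE is stored as spring PE at maximum compression: ½mv² = ½kx²
x = v√(m/k) = 16.0 × √(13.6/5520) = 0.7942 m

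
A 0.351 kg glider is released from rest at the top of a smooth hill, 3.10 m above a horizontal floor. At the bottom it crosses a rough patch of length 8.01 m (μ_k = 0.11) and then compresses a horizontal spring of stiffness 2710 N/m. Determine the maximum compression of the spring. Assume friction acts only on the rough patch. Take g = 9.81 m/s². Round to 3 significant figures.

Initial energy: E₁ = mgh = (0.351)(9.81)(3.10) = 10.674 J
Friction removes W_f = μ_k mg d = (0.11)(0.351)(9.81)(8.01) = 3.034 J
Energy reaching the spring: E = 10.674 − 3.034 = 7.6404 J
At max compression ½kx² = E ⇒ x = √(2E/k) = √(2 × 7.6404/2710) = 0.07509 m

x = 0.0751 m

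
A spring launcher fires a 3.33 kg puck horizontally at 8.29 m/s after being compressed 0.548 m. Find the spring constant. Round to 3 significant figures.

Energy stored in the spring equals the launch KE: ½kx² = ½mv²
k = mv²/x² = (3.33)(8.29)²/(0.548)² = 762.1 N/m

k = 762 N/m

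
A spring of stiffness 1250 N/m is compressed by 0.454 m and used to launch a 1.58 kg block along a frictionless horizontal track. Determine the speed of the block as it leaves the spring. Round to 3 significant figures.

The block leaves the spring when the spring is at natural length, so ½kx² = ½mv²
v = x√(k/m) = 0.454 × √(1250/1.58) = 12.77 m/s

v = 12.8 m/s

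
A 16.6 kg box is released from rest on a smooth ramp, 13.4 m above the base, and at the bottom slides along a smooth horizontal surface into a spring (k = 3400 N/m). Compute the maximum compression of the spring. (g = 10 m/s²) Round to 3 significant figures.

At max compression the box is momentarily at rest: mgh = ½kx²
x = √(2mgh/k) = √(2 × 16.6 × 10 × 13.4 / 3400) = 1.144 m

x = 1.14 m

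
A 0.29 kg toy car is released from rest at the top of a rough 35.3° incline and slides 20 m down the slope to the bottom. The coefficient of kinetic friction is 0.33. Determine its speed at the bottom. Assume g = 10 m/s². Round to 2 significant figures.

v = 11 m/s

Taking the bottom as reference, mgh = ½mv² + μ_k N L with h = L sinθ, N = mg cosθ:
mgh = mgL sinθ = (0.29)(10)(20)sin35.3° = 33.516 J
W_f = μ_k mg cosθ · L = (0.33)(0.29)(10)cos35.3°·20 = 15.62 J
½mv² = 33.516 − 15.62 = 17.895 J
v = √(2 × 17.895/0.29) = 11.11 m/s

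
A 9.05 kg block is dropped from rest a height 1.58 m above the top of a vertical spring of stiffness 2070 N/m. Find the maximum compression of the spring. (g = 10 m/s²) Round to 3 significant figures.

Take the reference level at the top of the uncompressed spring. At max compression the block has fallen H + x and is momentarily at rest:
mg(H + x) = ½kx²
½(2070)x² − (9.05)(10)x − (9.05)(10)(1.58) = 0
1035x² − 90.50x − 143.0 = 0
x = [90.50 + √(8190 + 591979)]/(2 × 1035) = 0.4180 m

x = 0.418 m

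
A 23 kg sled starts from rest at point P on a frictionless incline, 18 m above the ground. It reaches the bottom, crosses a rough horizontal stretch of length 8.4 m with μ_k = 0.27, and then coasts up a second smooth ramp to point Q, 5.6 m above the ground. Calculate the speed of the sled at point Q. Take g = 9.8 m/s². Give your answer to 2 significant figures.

Energy at P: mgh₁ = (23)(9.8)(18) = 4057.2 J
Friction loss: W_f = μ_k mg d = 511.2 J
At Q: ½mv² + mgh₂ = mgh₁ − W_f
½mv² = 4057.2 − 511.2 − 1262.2 = 2283.8 J
v = √(2 × 2283.8/23) = 14.09 m/s

v = 14 m/s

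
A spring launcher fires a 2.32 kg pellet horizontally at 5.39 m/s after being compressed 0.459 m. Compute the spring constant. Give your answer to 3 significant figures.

k = 320 N/m

½kx² = ½mv²
k = mv²/x² = (2.32)(5.39)²/(0.459)² = 319.9 N/m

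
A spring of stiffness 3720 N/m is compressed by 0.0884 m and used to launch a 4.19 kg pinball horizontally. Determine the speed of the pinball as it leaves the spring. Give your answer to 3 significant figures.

v = 2.63 m/s

The pinball leaves the spring when the spring is at natural length, so ½kx² = ½mv²
v = x√(k/m) = 0.0884 × √(3720/4.19) = 2.634 m/s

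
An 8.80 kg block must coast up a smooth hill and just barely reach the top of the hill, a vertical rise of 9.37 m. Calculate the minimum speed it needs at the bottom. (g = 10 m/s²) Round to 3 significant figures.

v = 13.7 m/s

At the top it is momentarily at rest, so all KE converts to PE: ½mv² = mgh
v = √(2gh) = √(2 × 10 × 9.37) = 13.69 m/s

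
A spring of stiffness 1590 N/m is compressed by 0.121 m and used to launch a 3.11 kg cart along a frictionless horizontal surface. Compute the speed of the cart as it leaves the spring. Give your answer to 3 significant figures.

Spring PE converts entirely to kinetic energy: ½kx² = ½mv²
v = x√(k/m) = 0.121 × √(1590/3.11) = 2.736 m/s

v = 2.74 m/s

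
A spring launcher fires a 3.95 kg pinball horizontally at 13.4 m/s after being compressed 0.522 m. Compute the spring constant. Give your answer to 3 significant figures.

k = 2600 N/m

Spring PE at full compression equals KE at release: ½kx² = ½mv²
k = mv²/x² = (3.95)(13.4)²/(0.522)² = 2603 N/m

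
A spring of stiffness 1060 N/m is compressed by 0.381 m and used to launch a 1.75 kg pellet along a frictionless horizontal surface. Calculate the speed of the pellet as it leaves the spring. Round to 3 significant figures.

Spring PE converts entirely to kinetic energy: ½kx² = ½mv²
v = x√(k/m) = 0.381 × √(1060/1.75) = 9.377 m/s

v = 9.38 m/s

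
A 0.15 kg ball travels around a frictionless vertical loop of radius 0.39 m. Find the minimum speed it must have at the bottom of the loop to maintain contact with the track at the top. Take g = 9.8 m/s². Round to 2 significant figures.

At the top: mg = mv_top²/r ⇒ v_top² = gr = 3.822 m²/s²
Energy from bottom to top (height 2r): ½mv_bot² = ½mv_top² + mg(2r)
v_bot² = gr + 4gr = 5gr = 19.11
v_bot = √(5gr) = 4.371 m/s

v = 4.4 m/s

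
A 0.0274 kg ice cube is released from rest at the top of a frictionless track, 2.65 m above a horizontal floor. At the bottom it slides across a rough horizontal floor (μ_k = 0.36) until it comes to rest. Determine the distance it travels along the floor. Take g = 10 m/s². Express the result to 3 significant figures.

Applying the work–energy principle:
At rest all PE has been dissipated by friction: mgh = μ_k m g d
d = h/μ_k = 2.65/0.36 = 7.361 m

d = 7.36 m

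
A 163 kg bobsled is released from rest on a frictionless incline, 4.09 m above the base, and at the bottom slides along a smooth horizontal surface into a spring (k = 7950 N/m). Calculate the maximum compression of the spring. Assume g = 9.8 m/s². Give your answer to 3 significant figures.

Gravitational PE at the top equals spring PE at max compression: mgh = ½kx²
x = √(2mgh/k) = √(2 × 163 × 9.8 × 4.09 / 7950) = 1.282 m

x = 1.28 m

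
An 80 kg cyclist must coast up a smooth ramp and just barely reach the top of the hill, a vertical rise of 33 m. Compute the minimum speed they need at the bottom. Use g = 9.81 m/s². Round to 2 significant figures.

At the top they are momentarily at rest, so all KE converts to PE: ½mv² = mgh
v = √(2gh) = √(2 × 9.81 × 33) = 25.45 m/s

v = 25 m/s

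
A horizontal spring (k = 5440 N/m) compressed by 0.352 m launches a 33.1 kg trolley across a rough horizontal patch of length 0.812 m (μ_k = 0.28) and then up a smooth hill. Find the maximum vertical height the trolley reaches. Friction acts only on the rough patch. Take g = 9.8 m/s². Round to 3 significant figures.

Spring energy: E₀ = ½kx² = ½(5440)(0.352)² = 337.02 J
Friction: W_f = μ_k mg d = (0.28)(33.1)(9.8)(0.812) = 73.75 J
Energy at base of ramp: E = 337.02 − 73.75 = 263.27 J
At max height all remaining energy is PE: mgh = E ⇒ h = E/(mg) = 263.27/(33.1 × 9.8) = 0.8116 m

h = 0.812 m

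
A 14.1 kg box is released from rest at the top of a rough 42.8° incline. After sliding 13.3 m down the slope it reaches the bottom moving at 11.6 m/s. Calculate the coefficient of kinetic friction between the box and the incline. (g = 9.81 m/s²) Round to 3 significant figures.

μ_k = 0.223

Energy balance down the incline: mg L sinθ − ½mv² = μ_k (mg cosθ) L
mgL sinθ = 1249.9 J; ½mv² = 948.65 J
W_f = 1249.9 − 948.65 = 301.3 J
μ_k = W_f/(mg cosθ · L) = 301.3/(101.5 × 13.3) = 0.2232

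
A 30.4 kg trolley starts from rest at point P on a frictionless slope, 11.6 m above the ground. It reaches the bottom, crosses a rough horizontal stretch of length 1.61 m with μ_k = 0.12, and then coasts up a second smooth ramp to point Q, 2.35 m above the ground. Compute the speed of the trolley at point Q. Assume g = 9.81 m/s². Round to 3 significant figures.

Energy at P: mgh₁ = (30.4)(9.81)(11.6) = 3459.4 J
Friction loss: W_f = μ_k mg d = 57.62 J
At Q: ½mv² + mgh₂ = mgh₁ − W_f
½mv² = 3459.4 − 57.62 − 700.83 = 2701.0 J
v = √(2 × 2701.0/30.4) = 13.33 m/s

v = 13.3 m/s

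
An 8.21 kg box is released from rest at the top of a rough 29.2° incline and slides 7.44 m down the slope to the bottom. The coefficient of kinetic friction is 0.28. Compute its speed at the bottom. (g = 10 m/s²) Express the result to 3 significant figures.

Energy: mgh = ½mv² + W_f, with h = L sinθ and W_f = μ_k (mg cosθ) L
mgh = mgL sinθ = (8.21)(10)(7.44)sin29.2° = 298.00 J
W_f = μ_k mg cosθ · L = (0.28)(8.21)(10)cos29.2°·7.44 = 149.3 J
½mv² = 298.00 − 149.3 = 148.70 J
v = √(2 × 148.70/8.21) = 6.019 m/s

v = 6.02 m/s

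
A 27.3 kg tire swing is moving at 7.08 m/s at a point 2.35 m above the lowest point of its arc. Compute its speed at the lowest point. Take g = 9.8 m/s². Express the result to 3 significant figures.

Equating total energy at the two states: ½mv₀² + mgh = ½mv²
The mass cancels from both sides.
v² = v₀² + 2gh = (7.08)² + 2(9.8)(2.35) = 96.186
v = √96.186 = 9.807 m/s

v = 9.81 m/s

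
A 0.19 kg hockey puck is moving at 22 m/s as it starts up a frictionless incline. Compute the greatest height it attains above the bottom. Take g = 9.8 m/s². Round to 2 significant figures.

By energy conservation, ½mv² = mgh
h = v²/(2g) = 22²/(2 × 9.8) = 24.69 m

h = 25 m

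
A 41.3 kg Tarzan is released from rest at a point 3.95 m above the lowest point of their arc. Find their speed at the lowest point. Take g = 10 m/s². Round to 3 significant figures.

v = 8.89 m/s

Equating total energy at the two states: mgh = ½mv²
v = √(2gh) = √(2 × 10 × 3.95) = √79.000 = 8.888 m/s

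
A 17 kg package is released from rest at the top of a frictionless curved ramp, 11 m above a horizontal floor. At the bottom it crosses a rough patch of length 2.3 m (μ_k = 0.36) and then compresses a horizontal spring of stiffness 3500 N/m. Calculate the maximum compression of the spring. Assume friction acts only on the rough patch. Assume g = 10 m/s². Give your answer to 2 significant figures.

x = 0.99 m

Initial energy: E₁ = mgh = (17)(10)(11) = 1870.0 J
Friction removes W_f = μ_k mg d = (0.36)(17)(10)(2.3) = 140.8 J
Energy reaching the spring: E = 1870.0 − 140.8 = 1729.2 J
At max compression ½kx² = E ⇒ x = √(2E/k) = √(2 × 1729.2/3500) = 0.9941 m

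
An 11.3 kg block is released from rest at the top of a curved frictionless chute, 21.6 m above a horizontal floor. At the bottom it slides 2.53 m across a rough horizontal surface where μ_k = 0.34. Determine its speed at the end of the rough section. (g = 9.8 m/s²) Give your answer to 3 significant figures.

Energy bookkeeping (friction removes W_f = μ_k N d):
mgh = ½mv² + μ_k m g d
W_f = μ_k mg d = (0.34)(11.3)(9.8)(2.53) = 95.26 J
½mv² = mgh − W_f = 2392.0 − 95.26 = 2296.7 J
v = √(2 × 2296.7/11.3) = 20.16 m/s

v = 20.2 m/s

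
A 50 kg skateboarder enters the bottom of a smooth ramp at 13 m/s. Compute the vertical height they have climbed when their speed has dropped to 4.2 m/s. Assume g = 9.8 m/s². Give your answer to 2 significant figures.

Conservation of energy: ½mv₁² = ½mv₂² + mgh
h = (v₁² − v₂²)/(2g) = (13² − 4.2²)/(2 × 9.8) = 7.722 m

h = 7.7 m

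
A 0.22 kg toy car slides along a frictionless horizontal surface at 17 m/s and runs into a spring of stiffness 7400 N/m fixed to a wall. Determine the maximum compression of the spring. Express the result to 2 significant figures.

x = 0.093 m

Conservation of energy between contact and max compression: ½mv² = ½kx²
x = v√(m/k) = 17 × √(0.22/7400) = 0.09269 m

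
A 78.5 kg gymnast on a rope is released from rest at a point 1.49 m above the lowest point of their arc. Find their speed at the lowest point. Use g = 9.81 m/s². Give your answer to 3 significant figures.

v = 5.41 m/s

Mechanical energy is conserved (no friction): mgh = ½mv²
v = √(2gh) = √(2 × 9.81 × 1.49) = √29.234 = 5.407 m/s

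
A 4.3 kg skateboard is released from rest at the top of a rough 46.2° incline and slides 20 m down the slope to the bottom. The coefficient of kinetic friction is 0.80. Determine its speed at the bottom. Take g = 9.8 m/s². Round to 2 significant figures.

Energy: mgh = ½mv² + W_f, with h = L sinθ and W_f = μ_k (mg cosθ) L
mgh = mgL sinθ = (4.3)(9.8)(20)sin46.2° = 608.30 J
W_f = μ_k mg cosθ · L = (0.80)(4.3)(9.8)cos46.2°·20 = 466.7 J
½mv² = 608.30 − 466.7 = 141.63 J
v = √(2 × 141.63/4.3) = 8.116 m/s

v = 8.1 m/s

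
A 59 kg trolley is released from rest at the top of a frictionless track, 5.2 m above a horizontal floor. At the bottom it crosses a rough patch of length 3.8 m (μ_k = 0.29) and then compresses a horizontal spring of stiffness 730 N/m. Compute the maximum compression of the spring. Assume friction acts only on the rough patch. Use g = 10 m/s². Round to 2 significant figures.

Initial energy: E₁ = mgh = (59)(10)(5.2) = 3068.0 J
Friction removes W_f = μ_k mg d = (0.29)(59)(10)(3.8) = 650.2 J
Energy reaching the spring: E = 3068.0 − 650.2 = 2417.8 J
At max compression ½kx² = E ⇒ x = √(2E/k) = √(2 × 2417.8/730) = 2.574 m

x = 2.6 m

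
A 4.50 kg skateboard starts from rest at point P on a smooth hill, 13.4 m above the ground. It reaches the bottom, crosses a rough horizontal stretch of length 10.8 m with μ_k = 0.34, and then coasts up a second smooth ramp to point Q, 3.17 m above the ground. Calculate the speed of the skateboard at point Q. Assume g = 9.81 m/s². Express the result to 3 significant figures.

v = 11.3 m/s

Energy at P: mgh₁ = (4.50)(9.81)(13.4) = 591.54 J
Friction loss: W_f = μ_k mg d = 162.1 J
At Q: ½mv² + mgh₂ = mgh₁ − W_f
½mv² = 591.54 − 162.1 − 139.94 = 289.50 J
v = √(2 × 289.50/4.50) = 11.34 m/s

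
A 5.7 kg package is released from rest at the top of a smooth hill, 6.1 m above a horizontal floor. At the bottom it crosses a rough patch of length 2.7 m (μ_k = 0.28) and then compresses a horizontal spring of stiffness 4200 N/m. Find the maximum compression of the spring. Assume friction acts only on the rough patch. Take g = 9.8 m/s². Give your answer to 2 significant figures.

x = 0.38 m

Initial energy: E₁ = mgh = (5.7)(9.8)(6.1) = 340.75 J
Friction removes W_f = μ_k mg d = (0.28)(5.7)(9.8)(2.7) = 42.23 J
Energy reaching the spring: E = 340.75 − 42.23 = 298.52 J
At max compression ½kx² = E ⇒ x = √(2E/k) = √(2 × 298.52/4200) = 0.3770 m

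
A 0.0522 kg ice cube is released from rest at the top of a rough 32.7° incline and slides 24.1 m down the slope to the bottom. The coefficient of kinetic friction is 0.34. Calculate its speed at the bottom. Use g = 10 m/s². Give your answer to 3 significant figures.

Taking the bottom as reference, mgh = ½mv² + μ_k N L with h = L sinθ, N = mg cosθ:
mgh = mgL sinθ = (0.0522)(10)(24.1)sin32.7° = 6.7963 J
W_f = μ_k mg cosθ · L = (0.34)(0.0522)(10)cos32.7°·24.1 = 3.599 J
½mv² = 6.7963 − 3.599 = 3.1970 J
v = √(2 × 3.1970/0.0522) = 11.07 m/s

v = 11.1 m/s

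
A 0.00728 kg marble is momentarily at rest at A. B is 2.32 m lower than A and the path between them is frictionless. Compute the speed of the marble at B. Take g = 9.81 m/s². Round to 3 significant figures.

v = 6.75 m/s

By conservation of mechanical energy, mgh = ½mv²
v = √(2gh) = √(2 × 9.81 × 2.32) = √45.518 = 6.747 m/s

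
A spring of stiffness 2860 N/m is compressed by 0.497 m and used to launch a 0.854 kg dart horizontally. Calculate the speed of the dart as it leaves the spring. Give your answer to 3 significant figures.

Conservation of energy: ½kx² = ½mv²
v = x√(k/m) = 0.497 × √(2860/0.854) = 28.76 m/s

v = 28.8 m/s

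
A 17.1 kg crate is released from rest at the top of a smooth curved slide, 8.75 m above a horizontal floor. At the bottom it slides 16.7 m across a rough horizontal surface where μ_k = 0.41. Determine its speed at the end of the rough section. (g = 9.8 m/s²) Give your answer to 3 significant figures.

v = 6.11 m/s

Applying the work–energy principle:
mgh = ½mv² + μ_k m g d
W_f = μ_k mg d = (0.41)(17.1)(9.8)(16.7) = 1147 J
½mv² = mgh − W_f = 1466.3 − 1147 = 318.90 J
v = √(2 × 318.90/17.1) = 6.107 m/s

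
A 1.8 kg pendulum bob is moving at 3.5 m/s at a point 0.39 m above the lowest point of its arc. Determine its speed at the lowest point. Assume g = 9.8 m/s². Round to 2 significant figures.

Mechanical energy is conserved (no friction): ½mv₀² + mgh = ½mv²
v² = v₀² + 2gh = (3.5)² + 2(9.8)(0.39) = 19.894
v = √19.894 = 4.460 m/s

v = 4.5 m/s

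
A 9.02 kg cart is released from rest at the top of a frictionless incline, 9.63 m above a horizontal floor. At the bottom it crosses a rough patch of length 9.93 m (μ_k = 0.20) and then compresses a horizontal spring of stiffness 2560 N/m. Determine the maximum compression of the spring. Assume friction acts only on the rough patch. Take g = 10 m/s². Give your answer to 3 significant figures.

Initial energy: E₁ = mgh = (9.02)(10)(9.63) = 868.63 J
Friction removes W_f = μ_k mg d = (0.20)(9.02)(10)(9.93) = 179.1 J
Energy reaching the spring: E = 868.63 − 179.1 = 689.49 J
At max compression ½kx² = E ⇒ x = √(2E/k) = √(2 × 689.49/2560) = 0.7339 m

x = 0.734 m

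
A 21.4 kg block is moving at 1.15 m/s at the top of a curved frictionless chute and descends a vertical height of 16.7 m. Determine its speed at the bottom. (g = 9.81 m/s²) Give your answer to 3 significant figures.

Energy conservation between the two points: ½mv₀² + mgh = ½mv²
The mass cancels from both sides.
v² = v₀² + 2gh = (1.15)² + 2(9.81)(16.7) = 328.98
v = √328.98 = 18.14 m/s

v = 18.1 m/s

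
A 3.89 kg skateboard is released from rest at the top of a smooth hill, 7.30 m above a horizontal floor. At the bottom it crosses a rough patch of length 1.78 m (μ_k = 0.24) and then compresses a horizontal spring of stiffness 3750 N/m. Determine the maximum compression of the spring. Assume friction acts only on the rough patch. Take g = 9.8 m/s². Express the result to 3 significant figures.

Initial energy: E₁ = mgh = (3.89)(9.8)(7.30) = 278.29 J
Friction removes W_f = μ_k mg d = (0.24)(3.89)(9.8)(1.78) = 16.29 J
Energy reaching the spring: E = 278.29 − 16.29 = 262.00 J
At max compression ½kx² = E ⇒ x = √(2E/k) = √(2 × 262.00/3750) = 0.3738 m

x = 0.374 m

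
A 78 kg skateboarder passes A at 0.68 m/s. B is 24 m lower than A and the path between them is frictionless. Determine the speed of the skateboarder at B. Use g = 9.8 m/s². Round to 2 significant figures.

Equating total energy at the two states: ½mv₀² + mgh = ½mv²
v² = v₀² + 2gh = (0.68)² + 2(9.8)(24) = 470.86
v = √470.86 = 21.70 m/s

v = 22 m/s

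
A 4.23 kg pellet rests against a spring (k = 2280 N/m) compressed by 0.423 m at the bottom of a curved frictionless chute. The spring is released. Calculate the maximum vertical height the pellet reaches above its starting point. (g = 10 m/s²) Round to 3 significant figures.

h = 4.82 m

At maximum height the pellet is at rest, so ½kx² = mgh
h = kx²/(2mg) = (2280)(0.423)²/(2 × 4.23 × 10) = 4.822 m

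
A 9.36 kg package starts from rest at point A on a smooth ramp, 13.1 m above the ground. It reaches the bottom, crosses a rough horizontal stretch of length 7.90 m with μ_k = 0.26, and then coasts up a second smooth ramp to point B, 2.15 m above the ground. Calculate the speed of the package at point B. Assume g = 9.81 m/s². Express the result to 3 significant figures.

v = 13.2 m/s

Energy at A: mgh₁ = (9.36)(9.81)(13.1) = 1202.9 J
Friction loss: W_f = μ_k mg d = 188.6 J
At B: ½mv² + mgh₂ = mgh₁ − W_f
½mv² = 1202.9 − 188.6 − 197.42 = 816.84 J
v = √(2 × 816.84/9.36) = 13.21 m/s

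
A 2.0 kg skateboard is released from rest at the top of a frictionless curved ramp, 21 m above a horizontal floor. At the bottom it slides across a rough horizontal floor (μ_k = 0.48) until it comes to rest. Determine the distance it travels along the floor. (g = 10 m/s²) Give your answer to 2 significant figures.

d = 44 m

Energy at the top = energy at the end + work done against friction:
At rest all PE has been dissipated by friction: mgh = μ_k m g d
d = h/μ_k = 21/0.48 = 43.75 m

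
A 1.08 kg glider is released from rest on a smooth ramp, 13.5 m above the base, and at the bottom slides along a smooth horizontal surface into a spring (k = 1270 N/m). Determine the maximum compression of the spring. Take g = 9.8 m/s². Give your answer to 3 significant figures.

x = 0.474 m

Gravitational PE at the top equals spring PE at max compression: mgh = ½kx²
x = √(2mgh/k) = √(2 × 1.08 × 9.8 × 13.5 / 1270) = 0.4744 m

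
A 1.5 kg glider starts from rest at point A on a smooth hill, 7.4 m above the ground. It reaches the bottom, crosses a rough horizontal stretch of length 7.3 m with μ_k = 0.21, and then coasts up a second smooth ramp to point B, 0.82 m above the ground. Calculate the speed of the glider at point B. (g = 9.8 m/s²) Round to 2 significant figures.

Energy at A: mgh₁ = (1.5)(9.8)(7.4) = 108.78 J
Friction loss: W_f = μ_k mg d = 22.54 J
At B: ½mv² + mgh₂ = mgh₁ − W_f
½mv² = 108.78 − 22.54 − 12.054 = 74.191 J
v = √(2 × 74.191/1.5) = 9.946 m/s

v = 9.9 m/s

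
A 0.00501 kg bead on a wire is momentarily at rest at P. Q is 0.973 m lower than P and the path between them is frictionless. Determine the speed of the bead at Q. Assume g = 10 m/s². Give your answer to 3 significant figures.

Energy conservation between the two points: mgh = ½mv²
v = √(2gh) = √(2 × 10 × 0.973) = √19.460 = 4.411 m/s

v = 4.41 m/s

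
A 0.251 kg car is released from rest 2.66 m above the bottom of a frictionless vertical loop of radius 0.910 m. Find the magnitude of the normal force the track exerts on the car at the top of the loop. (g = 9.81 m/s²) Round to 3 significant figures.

N = 2.08 N

Energy from release to top (height 2r): mgh = ½mv_top² + mg(2r)
v_top² = 2g(h − 2r) = 2(9.81)(2.66 − 1.820) = 16.481 m²/s²
At the top, both N and weight point toward the centre: N + mg = mv_top²/r
N = m(v_top²/r − g) = 0.251(16.481/0.910 − 9.81) = 2.083 N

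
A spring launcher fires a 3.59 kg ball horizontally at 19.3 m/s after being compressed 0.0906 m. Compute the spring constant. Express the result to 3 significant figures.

Spring PE at full compression equals KE at release: ½kx² = ½mv²
k = mv²/x² = (3.59)(19.3)²/(0.0906)² = 162912 N/m

k = 163000 N/m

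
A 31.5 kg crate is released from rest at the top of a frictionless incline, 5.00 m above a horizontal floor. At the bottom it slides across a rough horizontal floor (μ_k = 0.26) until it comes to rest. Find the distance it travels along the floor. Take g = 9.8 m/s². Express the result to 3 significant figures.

Applying the work–energy principle:
At rest all PE has been dissipated by friction: mgh = μ_k m g d
d = h/μ_k = 5.00/0.26 = 19.23 m

d = 19.2 m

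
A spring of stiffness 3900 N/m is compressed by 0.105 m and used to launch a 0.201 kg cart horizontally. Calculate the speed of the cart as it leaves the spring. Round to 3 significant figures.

Conservation of energy: ½kx² = ½mv²
v = x√(k/m) = 0.105 × √(3900/0.201) = 14.63 m/s

v = 14.6 m/s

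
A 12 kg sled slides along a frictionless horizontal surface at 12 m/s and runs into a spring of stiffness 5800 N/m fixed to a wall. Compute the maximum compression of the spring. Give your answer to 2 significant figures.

x = 0.55 m

At max compression the sled is momentarily at rest: ½mv² = ½kx²
x = v√(m/k) = 12 × √(12/5800) = 0.5458 m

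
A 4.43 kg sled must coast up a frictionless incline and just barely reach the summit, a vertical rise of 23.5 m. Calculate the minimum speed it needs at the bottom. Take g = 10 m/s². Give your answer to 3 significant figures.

At the top it is momentarily at rest, so all KE converts to PE: ½mv² = mgh
v = √(2gh) = √(2 × 10 × 23.5) = 21.68 m/s

v = 21.7 m/s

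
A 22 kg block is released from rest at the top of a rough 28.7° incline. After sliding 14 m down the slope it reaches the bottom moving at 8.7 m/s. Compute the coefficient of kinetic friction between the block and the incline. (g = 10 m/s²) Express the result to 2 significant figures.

Energy balance down the incline: mg L sinθ − ½mv² = μ_k (mg cosθ) L
mgL sinθ = 1479.1 J; ½mv² = 832.59 J
W_f = 1479.1 − 832.59 = 646.5 J
μ_k = W_f/(mg cosθ · L) = 646.5/(193.0 × 14) = 0.2393

μ_k = 0.24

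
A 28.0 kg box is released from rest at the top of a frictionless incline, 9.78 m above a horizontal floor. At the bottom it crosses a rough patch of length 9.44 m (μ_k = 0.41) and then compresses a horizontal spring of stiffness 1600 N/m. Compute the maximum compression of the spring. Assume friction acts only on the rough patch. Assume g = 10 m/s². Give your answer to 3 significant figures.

Initial energy: E₁ = mgh = (28.0)(10)(9.78) = 2738.4 J
Friction removes W_f = μ_k mg d = (0.41)(28.0)(10)(9.44) = 1084 J
Energy reaching the spring: E = 2738.4 − 1084 = 1654.7 J
At max compression ½kx² = E ⇒ x = √(2E/k) = √(2 × 1654.7/1600) = 1.438 m

x = 1.44 m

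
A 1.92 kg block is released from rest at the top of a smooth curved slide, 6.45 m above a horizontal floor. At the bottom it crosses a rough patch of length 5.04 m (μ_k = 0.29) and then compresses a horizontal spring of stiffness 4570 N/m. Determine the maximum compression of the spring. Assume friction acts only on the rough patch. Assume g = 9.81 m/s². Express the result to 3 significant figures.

x = 0.203 m

Initial energy: E₁ = mgh = (1.92)(9.81)(6.45) = 121.49 J
Friction removes W_f = μ_k mg d = (0.29)(1.92)(9.81)(5.04) = 27.53 J
Energy reaching the spring: E = 121.49 − 27.53 = 93.958 J
At max compression ½kx² = E ⇒ x = √(2E/k) = √(2 × 93.958/4570) = 0.2028 m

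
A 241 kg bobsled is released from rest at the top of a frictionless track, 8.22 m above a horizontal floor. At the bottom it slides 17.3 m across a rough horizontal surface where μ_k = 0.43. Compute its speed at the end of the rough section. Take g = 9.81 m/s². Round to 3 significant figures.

Applying the work–energy principle:
mgh = ½mv² + μ_k m g d
W_f = μ_k mg d = (0.43)(241)(9.81)(17.3) = 17587 J
½mv² = mgh − W_f = 19434 − 17587 = 1846.4 J
v = √(2 × 1846.4/241) = 3.914 m/s

v = 3.91 m/s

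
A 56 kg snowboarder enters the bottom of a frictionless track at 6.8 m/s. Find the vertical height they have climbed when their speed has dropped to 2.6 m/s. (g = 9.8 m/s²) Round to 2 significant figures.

h = 2.0 m

Energy balance between the two points: ½mv₁² = ½mv₂² + mgh
h = (v₁² − v₂²)/(2g) = (6.8² − 2.6²)/(2 × 9.8) = 2.014 m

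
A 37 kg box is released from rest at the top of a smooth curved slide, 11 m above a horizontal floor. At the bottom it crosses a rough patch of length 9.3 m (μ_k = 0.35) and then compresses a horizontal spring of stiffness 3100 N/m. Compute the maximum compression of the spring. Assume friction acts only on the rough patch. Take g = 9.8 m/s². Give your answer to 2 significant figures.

Initial energy: E₁ = mgh = (37)(9.8)(11) = 3988.6 J
Friction removes W_f = μ_k mg d = (0.35)(37)(9.8)(9.3) = 1180 J
Energy reaching the spring: E = 3988.6 − 1180 = 2808.3 J
At max compression ½kx² = E ⇒ x = √(2E/k) = √(2 × 2808.3/3100) = 1.346 m

x = 1.3 m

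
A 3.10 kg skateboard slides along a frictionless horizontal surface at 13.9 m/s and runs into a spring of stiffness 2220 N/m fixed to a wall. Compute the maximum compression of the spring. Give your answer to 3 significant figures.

x = 0.519 m

At max compression the skateboard is momentarily at rest: ½mv² = ½kx²
x = v√(m/k) = 13.9 × √(3.10/2220) = 0.5194 m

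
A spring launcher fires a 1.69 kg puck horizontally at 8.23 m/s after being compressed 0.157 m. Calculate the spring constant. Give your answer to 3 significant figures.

k = 4640 N/m

Energy stored in the spring equals the launch KE: ½kx² = ½mv²
k = mv²/x² = (1.69)(8.23)²/(0.157)² = 4644 N/m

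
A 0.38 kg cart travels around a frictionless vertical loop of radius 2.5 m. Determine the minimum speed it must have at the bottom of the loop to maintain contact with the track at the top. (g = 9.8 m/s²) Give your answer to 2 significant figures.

v = 11 m/s

At the top: mg = mv_top²/r ⇒ v_top² = gr = 24.50 m²/s²
Energy from bottom to top (height 2r): ½mv_bot² = ½mv_top² + mg(2r)
v_bot² = gr + 4gr = 5gr = 122.5
v_bot = √(5gr) = 11.07 m/s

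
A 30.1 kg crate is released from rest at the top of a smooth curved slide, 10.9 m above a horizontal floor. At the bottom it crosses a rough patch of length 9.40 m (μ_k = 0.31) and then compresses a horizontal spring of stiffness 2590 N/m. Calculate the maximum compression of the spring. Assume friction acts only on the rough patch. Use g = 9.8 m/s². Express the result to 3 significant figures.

Initial energy: E₁ = mgh = (30.1)(9.8)(10.9) = 3215.3 J
Friction removes W_f = μ_k mg d = (0.31)(30.1)(9.8)(9.40) = 859.6 J
Energy reaching the spring: E = 3215.3 − 859.6 = 2355.7 J
At max compression ½kx² = E ⇒ x = √(2E/k) = √(2 × 2355.7/2590) = 1.349 m

x = 1.35 m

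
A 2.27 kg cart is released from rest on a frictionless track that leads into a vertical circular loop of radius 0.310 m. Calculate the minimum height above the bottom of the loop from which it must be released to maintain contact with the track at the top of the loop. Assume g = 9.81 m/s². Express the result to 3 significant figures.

At the top, for minimum speed gravity alone supplies the centripetal force: mg = mv_top²/r ⇒ v_top² = gr = 3.041 m²/s²
Energy conservation from release height h to the top (height 2r): mgh = ½mv_top² + mg(2r)
h = v_top²/(2g) + 2r = r/2 + 2r = 5r/2 = 0.7750 m

h = 0.775 m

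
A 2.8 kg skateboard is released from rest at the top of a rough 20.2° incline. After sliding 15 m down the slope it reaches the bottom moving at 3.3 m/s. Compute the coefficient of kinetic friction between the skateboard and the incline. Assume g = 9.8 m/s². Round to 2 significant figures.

Energy balance down the incline: mg L sinθ − ½mv² = μ_k (mg cosθ) L
mgL sinθ = 142.12 J; ½mv² = 15.246 J
W_f = 142.12 − 15.246 = 126.9 J
μ_k = W_f/(mg cosθ · L) = 126.9/(25.75 × 15) = 0.3285

μ_k = 0.33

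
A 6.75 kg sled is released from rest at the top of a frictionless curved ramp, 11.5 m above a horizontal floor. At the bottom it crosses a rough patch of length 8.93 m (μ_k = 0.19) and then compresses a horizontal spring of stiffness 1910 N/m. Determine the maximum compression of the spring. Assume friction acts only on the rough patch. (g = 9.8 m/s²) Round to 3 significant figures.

Initial energy: E₁ = mgh = (6.75)(9.8)(11.5) = 760.73 J
Friction removes W_f = μ_k mg d = (0.19)(6.75)(9.8)(8.93) = 112.2 J
Energy reaching the spring: E = 760.73 − 112.2 = 648.49 J
At max compression ½kx² = E ⇒ x = √(2E/k) = √(2 × 648.49/1910) = 0.8240 m

x = 0.824 m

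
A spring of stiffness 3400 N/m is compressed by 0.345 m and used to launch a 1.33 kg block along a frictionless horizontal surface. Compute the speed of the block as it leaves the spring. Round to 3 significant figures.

Conservation of energy: ½kx² = ½mv²
v = x√(k/m) = 0.345 × √(3400/1.33) = 17.44 m/s

v = 17.4 m/s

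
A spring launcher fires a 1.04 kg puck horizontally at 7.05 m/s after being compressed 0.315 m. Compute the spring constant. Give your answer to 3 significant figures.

Energy stored in the spring equals the launch KE: ½kx² = ½mv²
k = mv²/x² = (1.04)(7.05)²/(0.315)² = 520.9 N/m

k = 521 N/m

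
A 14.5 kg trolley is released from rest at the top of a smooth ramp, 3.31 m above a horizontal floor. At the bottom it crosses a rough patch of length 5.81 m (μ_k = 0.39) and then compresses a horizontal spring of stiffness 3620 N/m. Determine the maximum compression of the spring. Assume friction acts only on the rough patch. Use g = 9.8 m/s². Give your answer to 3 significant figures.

x = 0.286 m

Initial energy: E₁ = mgh = (14.5)(9.8)(3.31) = 470.35 J
Friction removes W_f = μ_k mg d = (0.39)(14.5)(9.8)(5.81) = 322.0 J
Energy reaching the spring: E = 470.35 − 322.0 = 148.37 J
At max compression ½kx² = E ⇒ x = √(2E/k) = √(2 × 148.37/3620) = 0.2863 m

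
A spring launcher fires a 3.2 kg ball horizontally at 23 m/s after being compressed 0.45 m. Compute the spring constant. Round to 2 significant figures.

k = 8400 N/m

Spring PE at full compression equals KE at release: ½kx² = ½mv²
k = mv²/x² = (3.2)(23)²/(0.45)² = 8360 N/m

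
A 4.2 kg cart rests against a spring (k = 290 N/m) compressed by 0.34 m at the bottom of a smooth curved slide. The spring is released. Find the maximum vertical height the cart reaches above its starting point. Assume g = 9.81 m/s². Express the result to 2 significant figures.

h = 0.41 m

At maximum height the cart is at rest, so ½kx² = mgh
h = kx²/(2mg) = (290)(0.34)²/(2 × 4.2 × 9.81) = 0.4068 m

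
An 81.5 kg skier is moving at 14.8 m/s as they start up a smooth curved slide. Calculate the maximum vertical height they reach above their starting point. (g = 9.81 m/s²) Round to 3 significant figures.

Setting KE at the bottom equal to PE gained: ½mv² = mgh
h = v²/(2g) = 14.8²/(2 × 9.81) = 11.16 m

h = 11.2 m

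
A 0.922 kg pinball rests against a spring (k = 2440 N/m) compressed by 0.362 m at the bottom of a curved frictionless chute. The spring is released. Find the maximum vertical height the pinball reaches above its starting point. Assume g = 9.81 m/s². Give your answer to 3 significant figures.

Energy conservation from release to the highest point: ½kx² = mgh
h = kx²/(2mg) = (2440)(0.362)²/(2 × 0.922 × 9.81) = 17.68 m

h = 17.7 m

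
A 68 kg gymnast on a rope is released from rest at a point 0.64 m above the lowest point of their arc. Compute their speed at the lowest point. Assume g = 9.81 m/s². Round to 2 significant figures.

Mechanical energy is conserved (no friction): mgh = ½mv²
The mass cancels from both sides.
v = √(2gh) = √(2 × 9.81 × 0.64) = √12.557 = 3.544 m/s

v = 3.5 m/s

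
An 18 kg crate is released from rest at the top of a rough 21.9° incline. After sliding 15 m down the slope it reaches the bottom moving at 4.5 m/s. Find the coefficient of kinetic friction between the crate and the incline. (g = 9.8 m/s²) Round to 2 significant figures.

μ_k = 0.33

mgh = ½mv² + μ_k (mg cosθ) L, with h = L sinθ
mgL sinθ = 986.93 J; ½mv² = 182.25 J
W_f = 986.93 − 182.25 = 804.7 J
μ_k = W_f/(mg cosθ · L) = 804.7/(163.7 × 15) = 0.3278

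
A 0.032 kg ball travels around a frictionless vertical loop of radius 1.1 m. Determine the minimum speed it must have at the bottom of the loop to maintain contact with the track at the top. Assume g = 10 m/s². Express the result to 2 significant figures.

At the top: mg = mv_top²/r ⇒ v_top² = gr = 11.00 m²/s²
Energy from bottom to top (height 2r): ½mv_bot² = ½mv_top² + mg(2r)
v_bot² = gr + 4gr = 5gr = 55.00
v_bot = √(5gr) = 7.416 m/s

v = 7.4 m/s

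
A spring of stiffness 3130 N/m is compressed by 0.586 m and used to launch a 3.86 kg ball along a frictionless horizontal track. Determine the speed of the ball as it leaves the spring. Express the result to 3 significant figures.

Spring PE converts entirely to kinetic energy: ½kx² = ½mv²
v = x√(k/m) = 0.586 × √(3130/3.86) = 16.69 m/s

v = 16.7 m/s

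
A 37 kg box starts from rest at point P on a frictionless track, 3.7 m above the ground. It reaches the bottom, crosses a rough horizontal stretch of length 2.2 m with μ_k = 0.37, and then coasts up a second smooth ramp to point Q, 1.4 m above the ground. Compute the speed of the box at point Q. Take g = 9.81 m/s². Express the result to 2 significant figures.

v = 5.4 m/s

Energy at P: mgh₁ = (37)(9.81)(3.7) = 1343.0 J
Friction loss: W_f = μ_k mg d = 295.5 J
At Q: ½mv² + mgh₂ = mgh₁ − W_f
½mv² = 1343.0 − 295.5 − 508.16 = 539.37 J
v = √(2 × 539.37/37) = 5.400 m/s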